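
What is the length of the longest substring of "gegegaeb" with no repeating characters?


Input: "gegegaeb"
Sliding window (track last position of each char):
  Position 0 ('g'): window [0,0] length 1 -- new best
  Position 1 ('e'): window [0,1] length 2 -- new best
  Position 2 ('g'): repeat (last at 0), move window start to 1
  Position 2 ('g'): window [1,2] length 2
  Position 3 ('e'): repeat (last at 1), move window start to 2
  Position 3 ('e'): window [2,3] length 2
  Position 4 ('g'): repeat (last at 2), move window start to 3
  Position 4 ('g'): window [3,4] length 2
  Position 5 ('a'): window [3,5] length 3 -- new best
  Position 6 ('e'): repeat (last at 3), move window start to 4
  Position 6 ('e'): window [4,6] length 3
  Position 7 ('b'): window [4,7] length 4 -- new best
Longest substring with no repeats: "gaeb" with length 4

4


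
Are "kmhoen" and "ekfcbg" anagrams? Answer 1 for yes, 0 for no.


Strings: "kmhoen", "ekfcbg"
Sorted first:  ehkmno
Sorted second: bcefgk
Differ at position 0: 'e' vs 'b' => not anagrams

0


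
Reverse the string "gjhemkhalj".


Input: gjhemkhalj
Reading characters right to left:
  Position 9: 'j'
  Position 8: 'l'
  Position 7: 'a'
  Position 6: 'h'
  Position 5: 'k'
  Position 4: 'm'
  Position 3: 'e'
  Position 2: 'h'
  Position 1: 'j'
  Position 0: 'g'
Reversed: jlahkmehjg

jlahkmehjg


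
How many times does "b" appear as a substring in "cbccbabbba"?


Searching for "b" in "cbccbabbba"
Scanning each position:
  Position 0: "c" => no
  Position 1: "b" => MATCH
  Position 2: "c" => no
  Position 3: "c" => no
  Position 4: "b" => MATCH
  Position 5: "a" => no
  Position 6: "b" => MATCH
  Position 7: "b" => MATCH
  Position 8: "b" => MATCH
  Position 9: "a" => no
Total occurrences: 5

5


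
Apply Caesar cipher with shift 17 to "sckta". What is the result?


Caesar cipher: shift "sckta" by 17
  's' (pos 18) + 17 = pos 9 = 'j'
  'c' (pos 2) + 17 = pos 19 = 't'
  'k' (pos 10) + 17 = pos 1 = 'b'
  't' (pos 19) + 17 = pos 10 = 'k'
  'a' (pos 0) + 17 = pos 17 = 'r'
Result: jtbkr

jtbkr


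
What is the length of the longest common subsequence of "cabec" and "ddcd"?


LCS of "cabec" and "ddcd"
DP table:
           d    d    c    d
      0    0    0    0    0
  c   0    0    0    1    1
  a   0    0    0    1    1
  b   0    0    0    1    1
  e   0    0    0    1    1
  c   0    0    0    1    1
LCS length = dp[5][4] = 1

1


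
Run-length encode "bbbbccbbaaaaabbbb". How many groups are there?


Input: bbbbccbbaaaaabbbb
Scanning for consecutive runs:
  Group 1: 'b' x 4 (positions 0-3)
  Group 2: 'c' x 2 (positions 4-5)
  Group 3: 'b' x 2 (positions 6-7)
  Group 4: 'a' x 5 (positions 8-12)
  Group 5: 'b' x 4 (positions 13-16)
Total groups: 5

5


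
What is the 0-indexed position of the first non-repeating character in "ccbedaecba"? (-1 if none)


Input: ccbedaecba
Character frequencies:
  'a': 2
  'b': 2
  'c': 3
  'd': 1
  'e': 2
Scanning left to right for freq == 1:
  Position 0 ('c'): freq=3, skip
  Position 1 ('c'): freq=3, skip
  Position 2 ('b'): freq=2, skip
  Position 3 ('e'): freq=2, skip
  Position 4 ('d'): unique! => answer = 4

4


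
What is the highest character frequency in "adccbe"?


Input: adccbe
Character counts:
  'a': 1
  'b': 1
  'c': 2
  'd': 1
  'e': 1
Maximum frequency: 2

2


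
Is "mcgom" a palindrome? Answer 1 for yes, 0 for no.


Input: mcgom
Reversed: mogcm
  Compare pos 0 ('m') with pos 4 ('m'): match
  Compare pos 1 ('c') with pos 3 ('o'): MISMATCH
Result: not a palindrome

0


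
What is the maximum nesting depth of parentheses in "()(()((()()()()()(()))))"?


Input: "()(()((()()()()()(()))))"
Tracking depth:
  Position 0 '(': depth becomes 1
  Position 1 ')': depth becomes 0
  Position 2 '(': depth becomes 1
  Position 3 '(': depth becomes 2
  Position 4 ')': depth becomes 1
  Position 5 '(': depth becomes 2
  Position 6 '(': depth becomes 3
  Position 7 '(': depth becomes 4
  Position 8 ')': depth becomes 3
  Position 9 '(': depth becomes 4
  Position 10 ')': depth becomes 3
  Position 11 '(': depth becomes 4
  Position 12 ')': depth becomes 3
  Position 13 '(': depth becomes 4
  Position 14 ')': depth becomes 3
  Position 15 '(': depth becomes 4
  Position 16 ')': depth becomes 3
  Position 17 '(': depth becomes 4
  Position 18 '(': depth becomes 5
  Position 19 ')': depth becomes 4
  Position 20 ')': depth becomes 3
  Position 21 ')': depth becomes 2
  Position 22 ')': depth becomes 1
  Position 23 ')': depth becomes 0
Maximum depth reached: 5

5


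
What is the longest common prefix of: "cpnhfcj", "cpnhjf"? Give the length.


Words: cpnhfcj, cpnhjf
  Position 0: all 'c' => match
  Position 1: all 'p' => match
  Position 2: all 'n' => match
  Position 3: all 'h' => match
  Position 4: ('f', 'j') => mismatch, stop
LCP = "cpnh" (length 4)

4


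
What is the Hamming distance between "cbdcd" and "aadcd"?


Comparing "cbdcd" and "aadcd" position by position:
  Position 0: 'c' vs 'a' => differ
  Position 1: 'b' vs 'a' => differ
  Position 2: 'd' vs 'd' => same
  Position 3: 'c' vs 'c' => same
  Position 4: 'd' vs 'd' => same
Total differences (Hamming distance): 2

2


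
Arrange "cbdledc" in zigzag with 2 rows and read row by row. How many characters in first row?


Zigzag "cbdledc" into 2 rows:
Placing characters:
  'c' => row 0
  'b' => row 1
  'd' => row 0
  'l' => row 1
  'e' => row 0
  'd' => row 1
  'c' => row 0
Rows:
  Row 0: "cdec"
  Row 1: "bld"
First row length: 4

4


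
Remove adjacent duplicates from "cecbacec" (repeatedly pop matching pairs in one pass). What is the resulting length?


Input: cecbacec
Stack-based adjacent duplicate removal:
  Read 'c': push. Stack: c
  Read 'e': push. Stack: ce
  Read 'c': push. Stack: cec
  Read 'b': push. Stack: cecb
  Read 'a': push. Stack: cecba
  Read 'c': push. Stack: cecbac
  Read 'e': push. Stack: cecbace
  Read 'c': push. Stack: cecbacec
Final stack: "cecbacec" (length 8)

8


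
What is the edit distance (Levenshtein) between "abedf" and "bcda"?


Computing edit distance: "abedf" -> "bcda"
DP table:
           b    c    d    a
      0    1    2    3    4
  a   1    1    2    3    3
  b   2    1    2    3    4
  e   3    2    2    3    4
  d   4    3    3    2    3
  f   5    4    4    3    3
Edit distance = dp[5][4] = 3

3


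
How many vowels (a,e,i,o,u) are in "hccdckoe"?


Input: hccdckoe
Checking each character:
  'h' at position 0: consonant
  'c' at position 1: consonant
  'c' at position 2: consonant
  'd' at position 3: consonant
  'c' at position 4: consonant
  'k' at position 5: consonant
  'o' at position 6: vowel (running total: 1)
  'e' at position 7: vowel (running total: 2)
Total vowels: 2

2


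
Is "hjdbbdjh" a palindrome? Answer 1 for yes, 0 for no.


Input: hjdbbdjh
Reversed: hjdbbdjh
  Compare pos 0 ('h') with pos 7 ('h'): match
  Compare pos 1 ('j') with pos 6 ('j'): match
  Compare pos 2 ('d') with pos 5 ('d'): match
  Compare pos 3 ('b') with pos 4 ('b'): match
Result: palindrome

1


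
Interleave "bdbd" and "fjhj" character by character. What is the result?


Interleaving "bdbd" and "fjhj":
  Position 0: 'b' from first, 'f' from second => "bf"
  Position 1: 'd' from first, 'j' from second => "dj"
  Position 2: 'b' from first, 'h' from second => "bh"
  Position 3: 'd' from first, 'j' from second => "dj"
Result: bfdjbhdj

bfdjbhdj


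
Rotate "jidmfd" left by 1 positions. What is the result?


Input: "jidmfd", rotate left by 1
First 1 characters: "j"
Remaining characters: "idmfd"
Concatenate remaining + first: "idmfd" + "j" = "idmfdj"

idmfdj


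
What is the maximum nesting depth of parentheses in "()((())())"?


Input: "()((())())"
Tracking depth:
  Position 0 '(': depth becomes 1
  Position 1 ')': depth becomes 0
  Position 2 '(': depth becomes 1
  Position 3 '(': depth becomes 2
  Position 4 '(': depth becomes 3
  Position 5 ')': depth becomes 2
  Position 6 ')': depth becomes 1
  Position 7 '(': depth becomes 2
  Position 8 ')': depth becomes 1
  Position 9 ')': depth becomes 0
Maximum depth reached: 3

3


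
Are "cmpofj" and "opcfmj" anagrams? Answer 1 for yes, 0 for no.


Strings: "cmpofj", "opcfmj"
Sorted first:  cfjmop
Sorted second: cfjmop
Sorted forms match => anagrams

1


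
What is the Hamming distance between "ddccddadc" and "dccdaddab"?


Comparing "ddccddadc" and "dccdaddab" position by position:
  Position 0: 'd' vs 'd' => same
  Position 1: 'd' vs 'c' => differ
  Position 2: 'c' vs 'c' => same
  Position 3: 'c' vs 'd' => differ
  Position 4: 'd' vs 'a' => differ
  Position 5: 'd' vs 'd' => same
  Position 6: 'a' vs 'd' => differ
  Position 7: 'd' vs 'a' => differ
  Position 8: 'c' vs 'b' => differ
Total differences (Hamming distance): 6

6


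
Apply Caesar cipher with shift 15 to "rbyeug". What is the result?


Caesar cipher: shift "rbyeug" by 15
  'r' (pos 17) + 15 = pos 6 = 'g'
  'b' (pos 1) + 15 = pos 16 = 'q'
  'y' (pos 24) + 15 = pos 13 = 'n'
  'e' (pos 4) + 15 = pos 19 = 't'
  'u' (pos 20) + 15 = pos 9 = 'j'
  'g' (pos 6) + 15 = pos 21 = 'v'
Result: gqntjv

gqntjv


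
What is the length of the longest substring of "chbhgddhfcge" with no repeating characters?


Input: "chbhgddhfcge"
Sliding window (track last position of each char):
  Position 0 ('c'): window [0,0] length 1 -- new best
  Position 1 ('h'): window [0,1] length 2 -- new best
  Position 2 ('b'): window [0,2] length 3 -- new best
  Position 3 ('h'): repeat (last at 1), move window start to 2
  Position 3 ('h'): window [2,3] length 2
  Position 4 ('g'): window [2,4] length 3
  Position 5 ('d'): window [2,5] length 4 -- new best
  Position 6 ('d'): repeat (last at 5), move window start to 6
  Position 6 ('d'): window [6,6] length 1
  Position 7 ('h'): window [6,7] length 2
  Position 8 ('f'): window [6,8] length 3
  Position 9 ('c'): window [6,9] length 4
  Position 10 ('g'): window [6,10] length 5 -- new best
  Position 11 ('e'): window [6,11] length 6 -- new best
Longest substring with no repeats: "dhfcge" with length 6

6


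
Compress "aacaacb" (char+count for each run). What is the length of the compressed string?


Input: aacaacb
Runs:
  'a' x 2 => "a2"
  'c' x 1 => "c1"
  'a' x 2 => "a2"
  'c' x 1 => "c1"
  'b' x 1 => "b1"
Compressed: "a2c1a2c1b1"
Compressed length: 10

10


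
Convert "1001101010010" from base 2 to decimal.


Input: "1001101010010" in base 2
Positional expansion:
  Digit '1' (value 1) x 2^12 = 4096
  Digit '0' (value 0) x 2^11 = 0
  Digit '0' (value 0) x 2^10 = 0
  Digit '1' (value 1) x 2^9 = 512
  Digit '1' (value 1) x 2^8 = 256
  Digit '0' (value 0) x 2^7 = 0
  Digit '1' (value 1) x 2^6 = 64
  Digit '0' (value 0) x 2^5 = 0
  Digit '1' (value 1) x 2^4 = 16
  Digit '0' (value 0) x 2^3 = 0
  Digit '0' (value 0) x 2^2 = 0
  Digit '1' (value 1) x 2^1 = 2
  Digit '0' (value 0) x 2^0 = 0
Sum = 4946

4946


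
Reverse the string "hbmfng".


Input: hbmfng
Reading characters right to left:
  Position 5: 'g'
  Position 4: 'n'
  Position 3: 'f'
  Position 2: 'm'
  Position 1: 'b'
  Position 0: 'h'
Reversed: gnfmbh

gnfmbh


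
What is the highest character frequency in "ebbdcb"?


Input: ebbdcb
Character counts:
  'b': 3
  'c': 1
  'd': 1
  'e': 1
Maximum frequency: 3

3


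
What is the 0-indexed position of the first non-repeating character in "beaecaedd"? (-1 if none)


Input: beaecaedd
Character frequencies:
  'a': 2
  'b': 1
  'c': 1
  'd': 2
  'e': 3
Scanning left to right for freq == 1:
  Position 0 ('b'): unique! => answer = 0

0


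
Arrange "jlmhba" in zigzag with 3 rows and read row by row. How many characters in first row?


Zigzag "jlmhba" into 3 rows:
Placing characters:
  'j' => row 0
  'l' => row 1
  'm' => row 2
  'h' => row 1
  'b' => row 0
  'a' => row 1
Rows:
  Row 0: "jb"
  Row 1: "lha"
  Row 2: "m"
First row length: 2

2


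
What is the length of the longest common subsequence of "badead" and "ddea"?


LCS of "badead" and "ddea"
DP table:
           d    d    e    a
      0    0    0    0    0
  b   0    0    0    0    0
  a   0    0    0    0    1
  d   0    1    1    1    1
  e   0    1    1    2    2
  a   0    1    1    2    3
  d   0    1    2    2    3
LCS length = dp[6][4] = 3

3


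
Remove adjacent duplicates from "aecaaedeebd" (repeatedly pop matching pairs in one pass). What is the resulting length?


Input: aecaaedeebd
Stack-based adjacent duplicate removal:
  Read 'a': push. Stack: a
  Read 'e': push. Stack: ae
  Read 'c': push. Stack: aec
  Read 'a': push. Stack: aeca
  Read 'a': matches stack top 'a' => pop. Stack: aec
  Read 'e': push. Stack: aece
  Read 'd': push. Stack: aeced
  Read 'e': push. Stack: aecede
  Read 'e': matches stack top 'e' => pop. Stack: aeced
  Read 'b': push. Stack: aecedb
  Read 'd': push. Stack: aecedbd
Final stack: "aecedbd" (length 7)

7


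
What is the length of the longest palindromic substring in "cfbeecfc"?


Input: "cfbeecfc"
Checking substrings for palindromes:
  [5:8] "cfc" (len 3) => palindrome
  [3:5] "ee" (len 2) => palindrome
Longest palindromic substring: "cfc" with length 3

3


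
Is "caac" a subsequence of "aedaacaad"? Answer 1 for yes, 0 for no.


Check if "caac" is a subsequence of "aedaacaad"
Greedy scan:
  Position 0 ('a'): no match needed
  Position 1 ('e'): no match needed
  Position 2 ('d'): no match needed
  Position 3 ('a'): no match needed
  Position 4 ('a'): no match needed
  Position 5 ('c'): matches sub[0] = 'c'
  Position 6 ('a'): matches sub[1] = 'a'
  Position 7 ('a'): matches sub[2] = 'a'
  Position 8 ('d'): no match needed
Only matched 3/4 characters => not a subsequence

0


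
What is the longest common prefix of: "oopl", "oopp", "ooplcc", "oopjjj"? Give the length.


Words: oopl, oopp, ooplcc, oopjjj
  Position 0: all 'o' => match
  Position 1: all 'o' => match
  Position 2: all 'p' => match
  Position 3: ('l', 'p', 'l', 'j') => mismatch, stop
LCP = "oop" (length 3)

3


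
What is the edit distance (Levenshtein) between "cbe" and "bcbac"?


Computing edit distance: "cbe" -> "bcbac"
DP table:
           b    c    b    a    c
      0    1    2    3    4    5
  c   1    1    1    2    3    4
  b   2    1    2    1    2    3
  e   3    2    2    2    2    3
Edit distance = dp[3][5] = 3

3


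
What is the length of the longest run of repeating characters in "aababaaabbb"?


Input: "aababaaabbb"
Scanning for longest run:
  Position 1 ('a'): continues run of 'a', length=2
  Position 2 ('b'): new char, reset run to 1
  Position 3 ('a'): new char, reset run to 1
  Position 4 ('b'): new char, reset run to 1
  Position 5 ('a'): new char, reset run to 1
  Position 6 ('a'): continues run of 'a', length=2
  Position 7 ('a'): continues run of 'a', length=3
  Position 8 ('b'): new char, reset run to 1
  Position 9 ('b'): continues run of 'b', length=2
  Position 10 ('b'): continues run of 'b', length=3
Longest run: 'a' with length 3

3


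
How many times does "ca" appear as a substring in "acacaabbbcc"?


Searching for "ca" in "acacaabbbcc"
Scanning each position:
  Position 0: "ac" => no
  Position 1: "ca" => MATCH
  Position 2: "ac" => no
  Position 3: "ca" => MATCH
  Position 4: "aa" => no
  Position 5: "ab" => no
  Position 6: "bb" => no
  Position 7: "bb" => no
  Position 8: "bc" => no
  Position 9: "cc" => no
Total occurrences: 2

2


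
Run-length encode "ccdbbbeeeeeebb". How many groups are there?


Input: ccdbbbeeeeeebb
Scanning for consecutive runs:
  Group 1: 'c' x 2 (positions 0-1)
  Group 2: 'd' x 1 (positions 2-2)
  Group 3: 'b' x 3 (positions 3-5)
  Group 4: 'e' x 6 (positions 6-11)
  Group 5: 'b' x 2 (positions 12-13)
Total groups: 5

5


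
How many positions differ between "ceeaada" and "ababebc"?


Comparing "ceeaada" and "ababebc" position by position:
  Position 0: 'c' vs 'a' => DIFFER
  Position 1: 'e' vs 'b' => DIFFER
  Position 2: 'e' vs 'a' => DIFFER
  Position 3: 'a' vs 'b' => DIFFER
  Position 4: 'a' vs 'e' => DIFFER
  Position 5: 'd' vs 'b' => DIFFER
  Position 6: 'a' vs 'c' => DIFFER
Positions that differ: 7

7


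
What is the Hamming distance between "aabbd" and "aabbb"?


Comparing "aabbd" and "aabbb" position by position:
  Position 0: 'a' vs 'a' => same
  Position 1: 'a' vs 'a' => same
  Position 2: 'b' vs 'b' => same
  Position 3: 'b' vs 'b' => same
  Position 4: 'd' vs 'b' => differ
Total differences (Hamming distance): 1

1


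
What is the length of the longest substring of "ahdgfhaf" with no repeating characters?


Input: "ahdgfhaf"
Sliding window (track last position of each char):
  Position 0 ('a'): window [0,0] length 1 -- new best
  Position 1 ('h'): window [0,1] length 2 -- new best
  Position 2 ('d'): window [0,2] length 3 -- new best
  Position 3 ('g'): window [0,3] length 4 -- new best
  Position 4 ('f'): window [0,4] length 5 -- new best
  Position 5 ('h'): repeat (last at 1), move window start to 2
  Position 5 ('h'): window [2,5] length 4
  Position 6 ('a'): window [2,6] length 5
  Position 7 ('f'): repeat (last at 4), move window start to 5
  Position 7 ('f'): window [5,7] length 3
Longest substring with no repeats: "ahdgf" with length 5

5


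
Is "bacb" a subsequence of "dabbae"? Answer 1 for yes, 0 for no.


Check if "bacb" is a subsequence of "dabbae"
Greedy scan:
  Position 0 ('d'): no match needed
  Position 1 ('a'): no match needed
  Position 2 ('b'): matches sub[0] = 'b'
  Position 3 ('b'): no match needed
  Position 4 ('a'): matches sub[1] = 'a'
  Position 5 ('e'): no match needed
Only matched 2/4 characters => not a subsequence

0


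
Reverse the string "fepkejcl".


Input: fepkejcl
Reading characters right to left:
  Position 7: 'l'
  Position 6: 'c'
  Position 5: 'j'
  Position 4: 'e'
  Position 3: 'k'
  Position 2: 'p'
  Position 1: 'e'
  Position 0: 'f'
Reversed: lcjekpef

lcjekpef


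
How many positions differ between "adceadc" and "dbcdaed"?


Comparing "adceadc" and "dbcdaed" position by position:
  Position 0: 'a' vs 'd' => DIFFER
  Position 1: 'd' vs 'b' => DIFFER
  Position 2: 'c' vs 'c' => same
  Position 3: 'e' vs 'd' => DIFFER
  Position 4: 'a' vs 'a' => same
  Position 5: 'd' vs 'e' => DIFFER
  Position 6: 'c' vs 'd' => DIFFER
Positions that differ: 5

5


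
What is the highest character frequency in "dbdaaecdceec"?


Input: dbdaaecdceec
Character counts:
  'a': 2
  'b': 1
  'c': 3
  'd': 3
  'e': 3
Maximum frequency: 3

3


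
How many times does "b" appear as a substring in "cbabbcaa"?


Searching for "b" in "cbabbcaa"
Scanning each position:
  Position 0: "c" => no
  Position 1: "b" => MATCH
  Position 2: "a" => no
  Position 3: "b" => MATCH
  Position 4: "b" => MATCH
  Position 5: "c" => no
  Position 6: "a" => no
  Position 7: "a" => no
Total occurrences: 3

3


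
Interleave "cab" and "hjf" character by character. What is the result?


Interleaving "cab" and "hjf":
  Position 0: 'c' from first, 'h' from second => "ch"
  Position 1: 'a' from first, 'j' from second => "aj"
  Position 2: 'b' from first, 'f' from second => "bf"
Result: chajbf

chajbf


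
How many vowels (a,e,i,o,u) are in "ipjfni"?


Input: ipjfni
Checking each character:
  'i' at position 0: vowel (running total: 1)
  'p' at position 1: consonant
  'j' at position 2: consonant
  'f' at position 3: consonant
  'n' at position 4: consonant
  'i' at position 5: vowel (running total: 2)
Total vowels: 2

2


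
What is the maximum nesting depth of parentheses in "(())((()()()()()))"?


Input: "(())((()()()()()))"
Tracking depth:
  Position 0 '(': depth becomes 1
  Position 1 '(': depth becomes 2
  Position 2 ')': depth becomes 1
  Position 3 ')': depth becomes 0
  Position 4 '(': depth becomes 1
  Position 5 '(': depth becomes 2
  Position 6 '(': depth becomes 3
  Position 7 ')': depth becomes 2
  Position 8 '(': depth becomes 3
  Position 9 ')': depth becomes 2
  Position 10 '(': depth becomes 3
  Position 11 ')': depth becomes 2
  Position 12 '(': depth becomes 3
  Position 13 ')': depth becomes 2
  Position 14 '(': depth becomes 3
  Position 15 ')': depth becomes 2
  Position 16 ')': depth becomes 1
  Position 17 ')': depth becomes 0
Maximum depth reached: 3

3


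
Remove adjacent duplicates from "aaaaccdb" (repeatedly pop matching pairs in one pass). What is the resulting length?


Input: aaaaccdb
Stack-based adjacent duplicate removal:
  Read 'a': push. Stack: a
  Read 'a': matches stack top 'a' => pop. Stack: (empty)
  Read 'a': push. Stack: a
  Read 'a': matches stack top 'a' => pop. Stack: (empty)
  Read 'c': push. Stack: c
  Read 'c': matches stack top 'c' => pop. Stack: (empty)
  Read 'd': push. Stack: d
  Read 'b': push. Stack: db
Final stack: "db" (length 2)

2


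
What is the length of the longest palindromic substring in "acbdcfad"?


Input: "acbdcfad"
Checking substrings for palindromes:
  No multi-char palindromic substrings found
Longest palindromic substring: "a" with length 1

1


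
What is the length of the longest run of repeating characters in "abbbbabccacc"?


Input: "abbbbabccacc"
Scanning for longest run:
  Position 1 ('b'): new char, reset run to 1
  Position 2 ('b'): continues run of 'b', length=2
  Position 3 ('b'): continues run of 'b', length=3
  Position 4 ('b'): continues run of 'b', length=4
  Position 5 ('a'): new char, reset run to 1
  Position 6 ('b'): new char, reset run to 1
  Position 7 ('c'): new char, reset run to 1
  Position 8 ('c'): continues run of 'c', length=2
  Position 9 ('a'): new char, reset run to 1
  Position 10 ('c'): new char, reset run to 1
  Position 11 ('c'): continues run of 'c', length=2
Longest run: 'b' with length 4

4


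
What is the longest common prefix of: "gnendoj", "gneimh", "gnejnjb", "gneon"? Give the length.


Words: gnendoj, gneimh, gnejnjb, gneon
  Position 0: all 'g' => match
  Position 1: all 'n' => match
  Position 2: all 'e' => match
  Position 3: ('n', 'i', 'j', 'o') => mismatch, stop
LCP = "gne" (length 3)

3


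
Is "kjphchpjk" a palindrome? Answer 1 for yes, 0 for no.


Input: kjphchpjk
Reversed: kjphchpjk
  Compare pos 0 ('k') with pos 8 ('k'): match
  Compare pos 1 ('j') with pos 7 ('j'): match
  Compare pos 2 ('p') with pos 6 ('p'): match
  Compare pos 3 ('h') with pos 5 ('h'): match
Result: palindrome

1


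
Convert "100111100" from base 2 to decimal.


Input: "100111100" in base 2
Positional expansion:
  Digit '1' (value 1) x 2^8 = 256
  Digit '0' (value 0) x 2^7 = 0
  Digit '0' (value 0) x 2^6 = 0
  Digit '1' (value 1) x 2^5 = 32
  Digit '1' (value 1) x 2^4 = 16
  Digit '1' (value 1) x 2^3 = 8
  Digit '1' (value 1) x 2^2 = 4
  Digit '0' (value 0) x 2^1 = 0
  Digit '0' (value 0) x 2^0 = 0
Sum = 316

316


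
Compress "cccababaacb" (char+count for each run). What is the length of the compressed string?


Input: cccababaacb
Runs:
  'c' x 3 => "c3"
  'a' x 1 => "a1"
  'b' x 1 => "b1"
  'a' x 1 => "a1"
  'b' x 1 => "b1"
  'a' x 2 => "a2"
  'c' x 1 => "c1"
  'b' x 1 => "b1"
Compressed: "c3a1b1a1b1a2c1b1"
Compressed length: 16

16


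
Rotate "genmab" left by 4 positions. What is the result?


Input: "genmab", rotate left by 4
First 4 characters: "genm"
Remaining characters: "ab"
Concatenate remaining + first: "ab" + "genm" = "abgenm"

abgenm


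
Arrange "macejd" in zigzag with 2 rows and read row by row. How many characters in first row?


Zigzag "macejd" into 2 rows:
Placing characters:
  'm' => row 0
  'a' => row 1
  'c' => row 0
  'e' => row 1
  'j' => row 0
  'd' => row 1
Rows:
  Row 0: "mcj"
  Row 1: "aed"
First row length: 3

3


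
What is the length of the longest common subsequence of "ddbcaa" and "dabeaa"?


LCS of "ddbcaa" and "dabeaa"
DP table:
           d    a    b    e    a    a
      0    0    0    0    0    0    0
  d   0    1    1    1    1    1    1
  d   0    1    1    1    1    1    1
  b   0    1    1    2    2    2    2
  c   0    1    1    2    2    2    2
  a   0    1    2    2    2    3    3
  a   0    1    2    2    2    3    4
LCS length = dp[6][6] = 4

4


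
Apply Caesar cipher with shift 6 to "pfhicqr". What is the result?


Caesar cipher: shift "pfhicqr" by 6
  'p' (pos 15) + 6 = pos 21 = 'v'
  'f' (pos 5) + 6 = pos 11 = 'l'
  'h' (pos 7) + 6 = pos 13 = 'n'
  'i' (pos 8) + 6 = pos 14 = 'o'
  'c' (pos 2) + 6 = pos 8 = 'i'
  'q' (pos 16) + 6 = pos 22 = 'w'
  'r' (pos 17) + 6 = pos 23 = 'x'
Result: vlnoiwx

vlnoiwx


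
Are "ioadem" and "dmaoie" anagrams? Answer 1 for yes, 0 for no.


Strings: "ioadem", "dmaoie"
Sorted first:  adeimo
Sorted second: adeimo
Sorted forms match => anagrams

1


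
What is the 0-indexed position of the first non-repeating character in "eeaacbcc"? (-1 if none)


Input: eeaacbcc
Character frequencies:
  'a': 2
  'b': 1
  'c': 3
  'e': 2
Scanning left to right for freq == 1:
  Position 0 ('e'): freq=2, skip
  Position 1 ('e'): freq=2, skip
  Position 2 ('a'): freq=2, skip
  Position 3 ('a'): freq=2, skip
  Position 4 ('c'): freq=3, skip
  Position 5 ('b'): unique! => answer = 5

5


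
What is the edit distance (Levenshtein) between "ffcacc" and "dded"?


Computing edit distance: "ffcacc" -> "dded"
DP table:
           d    d    e    d
      0    1    2    3    4
  f   1    1    2    3    4
  f   2    2    2    3    4
  c   3    3    3    3    4
  a   4    4    4    4    4
  c   5    5    5    5    5
  c   6    6    6    6    6
Edit distance = dp[6][4] = 6

6


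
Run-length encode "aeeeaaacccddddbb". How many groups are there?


Input: aeeeaaacccddddbb
Scanning for consecutive runs:
  Group 1: 'a' x 1 (positions 0-0)
  Group 2: 'e' x 3 (positions 1-3)
  Group 3: 'a' x 3 (positions 4-6)
  Group 4: 'c' x 3 (positions 7-9)
  Group 5: 'd' x 4 (positions 10-13)
  Group 6: 'b' x 2 (positions 14-15)
Total groups: 6

6


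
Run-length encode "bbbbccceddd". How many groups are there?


Input: bbbbccceddd
Scanning for consecutive runs:
  Group 1: 'b' x 4 (positions 0-3)
  Group 2: 'c' x 3 (positions 4-6)
  Group 3: 'e' x 1 (positions 7-7)
  Group 4: 'd' x 3 (positions 8-10)
Total groups: 4

4


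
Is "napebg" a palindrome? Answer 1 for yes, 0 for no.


Input: napebg
Reversed: gbepan
  Compare pos 0 ('n') with pos 5 ('g'): MISMATCH
  Compare pos 1 ('a') with pos 4 ('b'): MISMATCH
  Compare pos 2 ('p') with pos 3 ('e'): MISMATCH
Result: not a palindrome

0


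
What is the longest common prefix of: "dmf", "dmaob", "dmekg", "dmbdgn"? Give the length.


Words: dmf, dmaob, dmekg, dmbdgn
  Position 0: all 'd' => match
  Position 1: all 'm' => match
  Position 2: ('f', 'a', 'e', 'b') => mismatch, stop
LCP = "dm" (length 2)

2


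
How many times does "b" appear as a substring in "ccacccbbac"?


Searching for "b" in "ccacccbbac"
Scanning each position:
  Position 0: "c" => no
  Position 1: "c" => no
  Position 2: "a" => no
  Position 3: "c" => no
  Position 4: "c" => no
  Position 5: "c" => no
  Position 6: "b" => MATCH
  Position 7: "b" => MATCH
  Position 8: "a" => no
  Position 9: "c" => no
Total occurrences: 2

2


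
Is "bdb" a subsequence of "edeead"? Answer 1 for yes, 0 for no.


Check if "bdb" is a subsequence of "edeead"
Greedy scan:
  Position 0 ('e'): no match needed
  Position 1 ('d'): no match needed
  Position 2 ('e'): no match needed
  Position 3 ('e'): no match needed
  Position 4 ('a'): no match needed
  Position 5 ('d'): no match needed
Only matched 0/3 characters => not a subsequence

0


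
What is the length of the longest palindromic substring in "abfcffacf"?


Input: "abfcffacf"
Checking substrings for palindromes:
  [2:5] "fcf" (len 3) => palindrome
  [4:6] "ff" (len 2) => palindrome
Longest palindromic substring: "fcf" with length 3

3


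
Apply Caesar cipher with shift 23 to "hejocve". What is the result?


Caesar cipher: shift "hejocve" by 23
  'h' (pos 7) + 23 = pos 4 = 'e'
  'e' (pos 4) + 23 = pos 1 = 'b'
  'j' (pos 9) + 23 = pos 6 = 'g'
  'o' (pos 14) + 23 = pos 11 = 'l'
  'c' (pos 2) + 23 = pos 25 = 'z'
  'v' (pos 21) + 23 = pos 18 = 's'
  'e' (pos 4) + 23 = pos 1 = 'b'
Result: ebglzsb

ebglzsb


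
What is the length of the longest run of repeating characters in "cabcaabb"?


Input: "cabcaabb"
Scanning for longest run:
  Position 1 ('a'): new char, reset run to 1
  Position 2 ('b'): new char, reset run to 1
  Position 3 ('c'): new char, reset run to 1
  Position 4 ('a'): new char, reset run to 1
  Position 5 ('a'): continues run of 'a', length=2
  Position 6 ('b'): new char, reset run to 1
  Position 7 ('b'): continues run of 'b', length=2
Longest run: 'a' with length 2

2


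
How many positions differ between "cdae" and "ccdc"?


Comparing "cdae" and "ccdc" position by position:
  Position 0: 'c' vs 'c' => same
  Position 1: 'd' vs 'c' => DIFFER
  Position 2: 'a' vs 'd' => DIFFER
  Position 3: 'e' vs 'c' => DIFFER
Positions that differ: 3

3


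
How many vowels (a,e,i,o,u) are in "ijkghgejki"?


Input: ijkghgejki
Checking each character:
  'i' at position 0: vowel (running total: 1)
  'j' at position 1: consonant
  'k' at position 2: consonant
  'g' at position 3: consonant
  'h' at position 4: consonant
  'g' at position 5: consonant
  'e' at position 6: vowel (running total: 2)
  'j' at position 7: consonant
  'k' at position 8: consonant
  'i' at position 9: vowel (running total: 3)
Total vowels: 3

3


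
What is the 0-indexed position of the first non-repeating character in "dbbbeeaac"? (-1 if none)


Input: dbbbeeaac
Character frequencies:
  'a': 2
  'b': 3
  'c': 1
  'd': 1
  'e': 2
Scanning left to right for freq == 1:
  Position 0 ('d'): unique! => answer = 0

0


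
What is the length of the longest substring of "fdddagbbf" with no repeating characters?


Input: "fdddagbbf"
Sliding window (track last position of each char):
  Position 0 ('f'): window [0,0] length 1 -- new best
  Position 1 ('d'): window [0,1] length 2 -- new best
  Position 2 ('d'): repeat (last at 1), move window start to 2
  Position 2 ('d'): window [2,2] length 1
  Position 3 ('d'): repeat (last at 2), move window start to 3
  Position 3 ('d'): window [3,3] length 1
  Position 4 ('a'): window [3,4] length 2
  Position 5 ('g'): window [3,5] length 3 -- new best
  Position 6 ('b'): window [3,6] length 4 -- new best
  Position 7 ('b'): repeat (last at 6), move window start to 7
  Position 7 ('b'): window [7,7] length 1
  Position 8 ('f'): window [7,8] length 2
Longest substring with no repeats: "dagb" with length 4

4


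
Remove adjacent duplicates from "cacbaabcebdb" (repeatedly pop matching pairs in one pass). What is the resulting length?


Input: cacbaabcebdb
Stack-based adjacent duplicate removal:
  Read 'c': push. Stack: c
  Read 'a': push. Stack: ca
  Read 'c': push. Stack: cac
  Read 'b': push. Stack: cacb
  Read 'a': push. Stack: cacba
  Read 'a': matches stack top 'a' => pop. Stack: cacb
  Read 'b': matches stack top 'b' => pop. Stack: cac
  Read 'c': matches stack top 'c' => pop. Stack: ca
  Read 'e': push. Stack: cae
  Read 'b': push. Stack: caeb
  Read 'd': push. Stack: caebd
  Read 'b': push. Stack: caebdb
Final stack: "caebdb" (length 6)

6


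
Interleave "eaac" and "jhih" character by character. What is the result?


Interleaving "eaac" and "jhih":
  Position 0: 'e' from first, 'j' from second => "ej"
  Position 1: 'a' from first, 'h' from second => "ah"
  Position 2: 'a' from first, 'i' from second => "ai"
  Position 3: 'c' from first, 'h' from second => "ch"
Result: ejahaich

ejahaich


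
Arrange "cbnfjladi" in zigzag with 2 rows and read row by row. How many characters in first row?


Zigzag "cbnfjladi" into 2 rows:
Placing characters:
  'c' => row 0
  'b' => row 1
  'n' => row 0
  'f' => row 1
  'j' => row 0
  'l' => row 1
  'a' => row 0
  'd' => row 1
  'i' => row 0
Rows:
  Row 0: "cnjai"
  Row 1: "bfld"
First row length: 5

5


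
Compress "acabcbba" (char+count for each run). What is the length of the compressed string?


Input: acabcbba
Runs:
  'a' x 1 => "a1"
  'c' x 1 => "c1"
  'a' x 1 => "a1"
  'b' x 1 => "b1"
  'c' x 1 => "c1"
  'b' x 2 => "b2"
  'a' x 1 => "a1"
Compressed: "a1c1a1b1c1b2a1"
Compressed length: 14

14


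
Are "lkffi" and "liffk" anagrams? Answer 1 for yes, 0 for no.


Strings: "lkffi", "liffk"
Sorted first:  ffikl
Sorted second: ffikl
Sorted forms match => anagrams

1


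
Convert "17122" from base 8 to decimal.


Input: "17122" in base 8
Positional expansion:
  Digit '1' (value 1) x 8^4 = 4096
  Digit '7' (value 7) x 8^3 = 3584
  Digit '1' (value 1) x 8^2 = 64
  Digit '2' (value 2) x 8^1 = 16
  Digit '2' (value 2) x 8^0 = 2
Sum = 7762

7762


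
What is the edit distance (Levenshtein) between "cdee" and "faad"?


Computing edit distance: "cdee" -> "faad"
DP table:
           f    a    a    d
      0    1    2    3    4
  c   1    1    2    3    4
  d   2    2    2    3    3
  e   3    3    3    3    4
  e   4    4    4    4    4
Edit distance = dp[4][4] = 4

4


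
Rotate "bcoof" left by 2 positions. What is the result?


Input: "bcoof", rotate left by 2
First 2 characters: "bc"
Remaining characters: "oof"
Concatenate remaining + first: "oof" + "bc" = "oofbc"

oofbc


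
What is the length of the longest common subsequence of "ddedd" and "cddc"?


LCS of "ddedd" and "cddc"
DP table:
           c    d    d    c
      0    0    0    0    0
  d   0    0    1    1    1
  d   0    0    1    2    2
  e   0    0    1    2    2
  d   0    0    1    2    2
  d   0    0    1    2    2
LCS length = dp[5][4] = 2

2


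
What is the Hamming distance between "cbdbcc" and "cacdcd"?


Comparing "cbdbcc" and "cacdcd" position by position:
  Position 0: 'c' vs 'c' => same
  Position 1: 'b' vs 'a' => differ
  Position 2: 'd' vs 'c' => differ
  Position 3: 'b' vs 'd' => differ
  Position 4: 'c' vs 'c' => same
  Position 5: 'c' vs 'd' => differ
Total differences (Hamming distance): 4

4


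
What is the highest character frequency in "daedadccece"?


Input: daedadccece
Character counts:
  'a': 2
  'c': 3
  'd': 3
  'e': 3
Maximum frequency: 3

3


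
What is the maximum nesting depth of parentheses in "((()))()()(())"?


Input: "((()))()()(())"
Tracking depth:
  Position 0 '(': depth becomes 1
  Position 1 '(': depth becomes 2
  Position 2 '(': depth becomes 3
  Position 3 ')': depth becomes 2
  Position 4 ')': depth becomes 1
  Position 5 ')': depth becomes 0
  Position 6 '(': depth becomes 1
  Position 7 ')': depth becomes 0
  Position 8 '(': depth becomes 1
  Position 9 ')': depth becomes 0
  Position 10 '(': depth becomes 1
  Position 11 '(': depth becomes 2
  Position 12 ')': depth becomes 1
  Position 13 ')': depth becomes 0
Maximum depth reached: 3

3


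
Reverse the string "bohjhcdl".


Input: bohjhcdl
Reading characters right to left:
  Position 7: 'l'
  Position 6: 'd'
  Position 5: 'c'
  Position 4: 'h'
  Position 3: 'j'
  Position 2: 'h'
  Position 1: 'o'
  Position 0: 'b'
Reversed: ldchjhob

ldchjhob


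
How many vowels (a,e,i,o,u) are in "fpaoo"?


Input: fpaoo
Checking each character:
  'f' at position 0: consonant
  'p' at position 1: consonant
  'a' at position 2: vowel (running total: 1)
  'o' at position 3: vowel (running total: 2)
  'o' at position 4: vowel (running total: 3)
Total vowels: 3

3


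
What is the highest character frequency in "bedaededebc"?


Input: bedaededebc
Character counts:
  'a': 1
  'b': 2
  'c': 1
  'd': 3
  'e': 4
Maximum frequency: 4

4


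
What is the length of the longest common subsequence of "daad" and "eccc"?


LCS of "daad" and "eccc"
DP table:
           e    c    c    c
      0    0    0    0    0
  d   0    0    0    0    0
  a   0    0    0    0    0
  a   0    0    0    0    0
  d   0    0    0    0    0
LCS length = dp[4][4] = 0

0


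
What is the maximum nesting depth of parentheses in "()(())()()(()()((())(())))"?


Input: "()(())()()(()()((())(())))"
Tracking depth:
  Position 0 '(': depth becomes 1
  Position 1 ')': depth becomes 0
  Position 2 '(': depth becomes 1
  Position 3 '(': depth becomes 2
  Position 4 ')': depth becomes 1
  Position 5 ')': depth becomes 0
  Position 6 '(': depth becomes 1
  Position 7 ')': depth becomes 0
  Position 8 '(': depth becomes 1
  Position 9 ')': depth becomes 0
  Position 10 '(': depth becomes 1
  Position 11 '(': depth becomes 2
  Position 12 ')': depth becomes 1
  Position 13 '(': depth becomes 2
  Position 14 ')': depth becomes 1
  Position 15 '(': depth becomes 2
  Position 16 '(': depth becomes 3
  Position 17 '(': depth becomes 4
  Position 18 ')': depth becomes 3
  Position 19 ')': depth becomes 2
  Position 20 '(': depth becomes 3
  Position 21 '(': depth becomes 4
  Position 22 ')': depth becomes 3
  Position 23 ')': depth becomes 2
  Position 24 ')': depth becomes 1
  Position 25 ')': depth becomes 0
Maximum depth reached: 4

4


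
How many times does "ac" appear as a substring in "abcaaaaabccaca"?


Searching for "ac" in "abcaaaaabccaca"
Scanning each position:
  Position 0: "ab" => no
  Position 1: "bc" => no
  Position 2: "ca" => no
  Position 3: "aa" => no
  Position 4: "aa" => no
  Position 5: "aa" => no
  Position 6: "aa" => no
  Position 7: "ab" => no
  Position 8: "bc" => no
  Position 9: "cc" => no
  Position 10: "ca" => no
  Position 11: "ac" => MATCH
  Position 12: "ca" => no
Total occurrences: 1

1


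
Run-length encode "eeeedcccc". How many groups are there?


Input: eeeedcccc
Scanning for consecutive runs:
  Group 1: 'e' x 4 (positions 0-3)
  Group 2: 'd' x 1 (positions 4-4)
  Group 3: 'c' x 4 (positions 5-8)
Total groups: 3

3


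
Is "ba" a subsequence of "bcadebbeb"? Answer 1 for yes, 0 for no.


Check if "ba" is a subsequence of "bcadebbeb"
Greedy scan:
  Position 0 ('b'): matches sub[0] = 'b'
  Position 1 ('c'): no match needed
  Position 2 ('a'): matches sub[1] = 'a'
  Position 3 ('d'): no match needed
  Position 4 ('e'): no match needed
  Position 5 ('b'): no match needed
  Position 6 ('b'): no match needed
  Position 7 ('e'): no match needed
  Position 8 ('b'): no match needed
All 2 characters matched => is a subsequence

1


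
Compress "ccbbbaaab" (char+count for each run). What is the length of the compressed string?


Input: ccbbbaaab
Runs:
  'c' x 2 => "c2"
  'b' x 3 => "b3"
  'a' x 3 => "a3"
  'b' x 1 => "b1"
Compressed: "c2b3a3b1"
Compressed length: 8

8


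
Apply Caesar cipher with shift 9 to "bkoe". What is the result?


Caesar cipher: shift "bkoe" by 9
  'b' (pos 1) + 9 = pos 10 = 'k'
  'k' (pos 10) + 9 = pos 19 = 't'
  'o' (pos 14) + 9 = pos 23 = 'x'
  'e' (pos 4) + 9 = pos 13 = 'n'
Result: ktxn

ktxn


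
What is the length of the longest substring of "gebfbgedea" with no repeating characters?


Input: "gebfbgedea"
Sliding window (track last position of each char):
  Position 0 ('g'): window [0,0] length 1 -- new best
  Position 1 ('e'): window [0,1] length 2 -- new best
  Position 2 ('b'): window [0,2] length 3 -- new best
  Position 3 ('f'): window [0,3] length 4 -- new best
  Position 4 ('b'): repeat (last at 2), move window start to 3
  Position 4 ('b'): window [3,4] length 2
  Position 5 ('g'): window [3,5] length 3
  Position 6 ('e'): window [3,6] length 4
  Position 7 ('d'): window [3,7] length 5 -- new best
  Position 8 ('e'): repeat (last at 6), move window start to 7
  Position 8 ('e'): window [7,8] length 2
  Position 9 ('a'): window [7,9] length 3
Longest substring with no repeats: "fbged" with length 5

5


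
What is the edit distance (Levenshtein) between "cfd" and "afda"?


Computing edit distance: "cfd" -> "afda"
DP table:
           a    f    d    a
      0    1    2    3    4
  c   1    1    2    3    4
  f   2    2    1    2    3
  d   3    3    2    1    2
Edit distance = dp[3][4] = 2

2


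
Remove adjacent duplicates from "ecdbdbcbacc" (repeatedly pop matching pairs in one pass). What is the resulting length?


Input: ecdbdbcbacc
Stack-based adjacent duplicate removal:
  Read 'e': push. Stack: e
  Read 'c': push. Stack: ec
  Read 'd': push. Stack: ecd
  Read 'b': push. Stack: ecdb
  Read 'd': push. Stack: ecdbd
  Read 'b': push. Stack: ecdbdb
  Read 'c': push. Stack: ecdbdbc
  Read 'b': push. Stack: ecdbdbcb
  Read 'a': push. Stack: ecdbdbcba
  Read 'c': push. Stack: ecdbdbcbac
  Read 'c': matches stack top 'c' => pop. Stack: ecdbdbcba
Final stack: "ecdbdbcba" (length 9)

9
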